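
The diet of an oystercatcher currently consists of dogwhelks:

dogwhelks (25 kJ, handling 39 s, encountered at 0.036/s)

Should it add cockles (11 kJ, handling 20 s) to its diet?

On dogwhelks alone, R = ΣλE/(1+Σλh) = 0.9/2.404 = 0.3744 kJ/s.
Profitability of cockles: 11/20 = 0.55 kJ/s.
0.55 > 0.3744, so adding cockles raises the average — include it.

Yes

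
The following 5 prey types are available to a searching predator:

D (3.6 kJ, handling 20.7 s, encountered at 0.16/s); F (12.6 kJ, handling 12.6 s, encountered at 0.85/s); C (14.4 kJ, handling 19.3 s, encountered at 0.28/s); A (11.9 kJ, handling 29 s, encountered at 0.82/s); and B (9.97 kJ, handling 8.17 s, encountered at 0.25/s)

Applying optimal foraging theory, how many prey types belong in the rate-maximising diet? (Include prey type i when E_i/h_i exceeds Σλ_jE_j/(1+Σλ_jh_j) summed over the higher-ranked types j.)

2

Rank by E/h (kJ/s): B 1.22, F 1, C 0.746, A 0.41, D 0.174. Include each in turn until the next type's E/h falls below the running intake rate.
Rate on top 1: 0.8192. F: 1 > 0.8192 → include.
Rate on top 2: 0.96. C: 0.746 < 0.96 → exclude; stop.
Optimal diet: B, F — 2 of 5 types.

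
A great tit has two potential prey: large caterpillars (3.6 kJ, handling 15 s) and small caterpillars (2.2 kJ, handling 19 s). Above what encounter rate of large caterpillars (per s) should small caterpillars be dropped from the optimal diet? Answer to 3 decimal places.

At the threshold, the rate on large caterpillars alone equals the profitability of small caterpillars: λ·3.6/(1 + λ·15) = 2.2/19 = 0.1158.
Rearranging, λ(3.6 − 0.1158×15) = 0.1158, so λ = 0.1158/1.863 = 0.06215 per s.

0.062 per s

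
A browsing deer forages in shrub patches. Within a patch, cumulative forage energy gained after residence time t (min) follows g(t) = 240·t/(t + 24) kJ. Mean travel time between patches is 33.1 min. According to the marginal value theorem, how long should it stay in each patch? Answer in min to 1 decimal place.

Optimal t* satisfies g'(t*) = g(t*)/(T + t*).
g'(t) = 240·24/(t + 24)². Setting 240·24/(t+24)² = 240t/[(t+24)(33.1+t)] gives 24(33.1+t) = t(t+24), so t² = 24×33.1 = 794.4.
t* = √794.4 = 28.19 min.

28.2 min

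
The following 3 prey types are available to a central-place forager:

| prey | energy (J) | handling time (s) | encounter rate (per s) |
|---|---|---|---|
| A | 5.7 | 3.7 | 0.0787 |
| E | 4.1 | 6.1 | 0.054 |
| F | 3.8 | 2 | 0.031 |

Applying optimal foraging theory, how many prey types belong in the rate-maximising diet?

3

Profitabilities (E/h, J/s): F 1.9, A 1.54, E 0.672. Add prey in this order while the next type's profitability exceeds the intake rate on those already taken.
Rate on top 1: 0.1109. A: 1.54 > 0.1109 → include.
Rate on top 2: 0.4186. E: 0.672 > 0.4186 → include.
Optimal diet: F, A, E — 3 of 3 types.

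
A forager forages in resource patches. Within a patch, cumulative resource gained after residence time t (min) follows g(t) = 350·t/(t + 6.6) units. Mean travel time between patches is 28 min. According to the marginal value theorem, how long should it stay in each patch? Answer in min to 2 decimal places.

Maximise g(t)/(T+t): set derivative to zero → g'(t)(T+t) = g(t).
g'(t) = 350·6.6/(t + 6.6)². Setting 350·6.6/(t+6.6)² = 350t/[(t+6.6)(28+t)] gives 6.6(28+t) = t(t+6.6), so t² = 6.6×28 = 184.8.
t* = √184.8 = 13.59 min.

13.59 min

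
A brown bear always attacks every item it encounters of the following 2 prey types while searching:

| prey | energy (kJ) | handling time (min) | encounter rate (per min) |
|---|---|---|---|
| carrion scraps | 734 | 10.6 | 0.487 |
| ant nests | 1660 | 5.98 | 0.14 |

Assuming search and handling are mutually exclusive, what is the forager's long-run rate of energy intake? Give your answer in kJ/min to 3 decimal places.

R = (0.487×734 + 0.14×1660) / (1 + 0.487×10.6 + 0.14×5.98) = 589.9/6.999 = 84.27 kJ/min.

84.273 kJ/min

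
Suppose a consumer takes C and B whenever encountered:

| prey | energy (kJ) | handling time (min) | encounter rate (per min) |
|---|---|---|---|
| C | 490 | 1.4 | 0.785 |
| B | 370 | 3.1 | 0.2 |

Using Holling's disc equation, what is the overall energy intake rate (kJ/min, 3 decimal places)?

R = Σλ_iE_i / (1 + Σλ_ih_i)
Numerator: 0.785×490 + 0.2×370 = 458.7
Denominator: 1 + 0.785×1.4 + 0.2×3.1 = 2.719
R = 458.7/2.719 = 168.7 kJ/min

168.683 kJ/min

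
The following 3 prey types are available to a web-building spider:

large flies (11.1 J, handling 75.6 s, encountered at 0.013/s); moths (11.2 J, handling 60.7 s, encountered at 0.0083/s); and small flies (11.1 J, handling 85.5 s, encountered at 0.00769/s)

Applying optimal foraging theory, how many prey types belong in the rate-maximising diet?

E/h in descending order: moths 0.185, large flies 0.147, small flies 0.13 J/s. The optimal diet is the largest prefix of this list for which every included type satisfies E_i/h_i > R on the types above it.
Rate on top 1: 0.06182. large flies: 0.147 > 0.06182 → include.
Rate on top 2: 0.09542. small flies: 0.13 > 0.09542 → include.
Optimal diet: moths, large flies, small flies — 3 of 3 types.

3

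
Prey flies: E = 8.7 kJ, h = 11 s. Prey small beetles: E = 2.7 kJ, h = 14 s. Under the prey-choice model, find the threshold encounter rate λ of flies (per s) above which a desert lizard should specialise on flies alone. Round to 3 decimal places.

0.029 per s

At the threshold, the rate on flies alone equals the profitability of small beetles: λ·8.7/(1 + λ·11) = 2.7/14 = 0.1929.
Rearranging, λ(8.7 − 0.1929×11) = 0.1929, so λ = 0.1929/6.579 = 0.02932 per s.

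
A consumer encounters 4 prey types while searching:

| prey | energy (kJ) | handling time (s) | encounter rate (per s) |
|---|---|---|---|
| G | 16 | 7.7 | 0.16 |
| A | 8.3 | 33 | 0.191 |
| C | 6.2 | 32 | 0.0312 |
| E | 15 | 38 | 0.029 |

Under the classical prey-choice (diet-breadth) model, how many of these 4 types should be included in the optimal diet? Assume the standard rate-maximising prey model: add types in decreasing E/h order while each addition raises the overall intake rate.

1

E/h in descending order: G 2.08, E 0.395, A 0.252, C 0.194 kJ/s. The optimal diet is the largest prefix of this list for which every included type satisfies E_i/h_i > R on the types above it.
Rate on top 1: 1.147. E: 0.395 < 1.147 → exclude; stop.
Optimal diet: G — 1 of 4 types.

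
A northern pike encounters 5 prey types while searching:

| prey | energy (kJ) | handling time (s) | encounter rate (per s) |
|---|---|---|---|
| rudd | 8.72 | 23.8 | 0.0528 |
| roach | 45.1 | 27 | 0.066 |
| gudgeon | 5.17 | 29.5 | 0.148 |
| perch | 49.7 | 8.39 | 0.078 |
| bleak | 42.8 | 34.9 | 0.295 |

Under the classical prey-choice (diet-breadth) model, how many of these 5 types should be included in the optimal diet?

E/h in descending order: perch 5.92, roach 1.67, bleak 1.23, rudd 0.366, gudgeon 0.175 kJ/s. The optimal diet is the largest prefix of this list for which every included type satisfies E_i/h_i > R on the types above it.
Rate on top 1: 2.343. roach: 1.67 < 2.343 → exclude; stop.
Optimal diet: perch — 1 of 5 types.

1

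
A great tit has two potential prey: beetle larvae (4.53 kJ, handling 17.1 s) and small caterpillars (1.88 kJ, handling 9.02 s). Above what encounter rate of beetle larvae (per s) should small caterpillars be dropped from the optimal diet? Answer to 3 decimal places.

At the threshold, the rate on beetle larvae alone equals the profitability of small caterpillars: λ·4.53/(1 + λ·17.1) = 1.88/9.02 = 0.2084.
Rearranging, λ(4.53 − 0.2084×17.1) = 0.2084, so λ = 0.2084/0.9659 = 0.2158 per s.

0.216 per s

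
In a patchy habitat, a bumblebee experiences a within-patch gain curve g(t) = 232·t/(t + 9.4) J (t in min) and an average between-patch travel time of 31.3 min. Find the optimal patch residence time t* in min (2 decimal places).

By the marginal value theorem, leave when the instantaneous gain rate g'(t) equals the habitat-wide average g(t)/(T + t).
g'(t) = 232·9.4/(t + 9.4)². Setting 232·9.4/(t+9.4)² = 232t/[(t+9.4)(31.3+t)] gives 9.4(31.3+t) = t(t+9.4), so t² = 9.4×31.3 = 294.2.
t* = √294.2 = 17.15 min.

17.15 min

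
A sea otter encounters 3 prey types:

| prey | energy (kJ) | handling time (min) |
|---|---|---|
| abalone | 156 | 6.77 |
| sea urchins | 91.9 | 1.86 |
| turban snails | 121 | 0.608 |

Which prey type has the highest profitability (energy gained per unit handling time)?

turban snails

In descending order of E/h:
turban snails: 121/0.608 = 199 kJ/min
sea urchins: 91.9/1.86 = 49.4 kJ/min
abalone: 156/6.77 = 23 kJ/min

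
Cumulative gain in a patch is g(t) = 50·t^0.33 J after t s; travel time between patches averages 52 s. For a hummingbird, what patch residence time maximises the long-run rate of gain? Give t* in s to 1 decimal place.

25.6 s

Maximise g(t)/(T+t): set derivative to zero → g'(t)(T+t) = g(t).
g'(t) = 0.33·50·t^-0.67. Setting 0.33·50·t^-0.67 = 50·t^0.33/(52+t) gives 0.33(52+t) = t, so 0.67·t = 0.33×52.
t* = 0.33×52/0.67 = 25.61 s.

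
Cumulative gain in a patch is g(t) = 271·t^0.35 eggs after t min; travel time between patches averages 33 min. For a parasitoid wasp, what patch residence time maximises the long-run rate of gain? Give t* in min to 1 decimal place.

17.8 min

Optimal t* satisfies g'(t*) = g(t*)/(T + t*).
g'(t) = 0.35·271·t^-0.65. Setting 0.35·271·t^-0.65 = 271·t^0.35/(33+t) gives 0.35(33+t) = t, so 0.65·t = 0.35×33.
t* = 0.35×33/0.65 = 17.77 min.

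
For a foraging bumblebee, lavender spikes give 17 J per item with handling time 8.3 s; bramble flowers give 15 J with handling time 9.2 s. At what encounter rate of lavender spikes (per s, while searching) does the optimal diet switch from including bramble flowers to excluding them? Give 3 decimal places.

The zero-one rule: include bramble flowers iff E₂/h₂ > λE₁/(1+λh₁). Equality gives the switch point.
λE₁h₂ = E₂ + λE₂h₁ ⇒ λ = E₂/(E₁h₂ − E₂h₁) = 15/(156.4 − 124.5) = 0.4702 per s.

0.470 per s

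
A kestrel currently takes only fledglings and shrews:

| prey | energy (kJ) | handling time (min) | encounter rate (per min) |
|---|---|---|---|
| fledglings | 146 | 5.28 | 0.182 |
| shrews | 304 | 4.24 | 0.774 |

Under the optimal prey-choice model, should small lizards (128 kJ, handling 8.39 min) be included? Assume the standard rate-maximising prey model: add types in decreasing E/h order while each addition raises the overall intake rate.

No

On fledglings and shrews alone, R = ΣλE/(1+Σλh) = 261.9/5.243 = 49.95 kJ/min.
Profitability of small lizards: 128/8.39 = 15.26 kJ/min.
15.26 < 49.95, so adding small lizards would lower the average — exclude it.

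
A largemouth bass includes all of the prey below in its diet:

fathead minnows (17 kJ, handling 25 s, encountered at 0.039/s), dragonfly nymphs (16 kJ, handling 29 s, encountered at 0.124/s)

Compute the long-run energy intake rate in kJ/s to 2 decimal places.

Energy encountered per unit search time: 0.039×17 + 0.124×16 = 2.647 kJ/s.
Handling time per unit search time: 0.039×25 + 0.124×29 = 4.571.
Rate = 2.647/(1 + 4.571) = 0.4751 kJ/s.

0.48 kJ/s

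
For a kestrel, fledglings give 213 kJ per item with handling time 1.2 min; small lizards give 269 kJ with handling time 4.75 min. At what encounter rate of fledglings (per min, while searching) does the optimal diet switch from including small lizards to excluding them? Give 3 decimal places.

At the threshold, the rate on fledglings alone equals the profitability of small lizards: λ·213/(1 + λ·1.2) = 269/4.75 = 56.63.
Rearranging, λ(213 − 56.63×1.2) = 56.63, so λ = 56.63/145 = 0.3904 per min.

0.390 per min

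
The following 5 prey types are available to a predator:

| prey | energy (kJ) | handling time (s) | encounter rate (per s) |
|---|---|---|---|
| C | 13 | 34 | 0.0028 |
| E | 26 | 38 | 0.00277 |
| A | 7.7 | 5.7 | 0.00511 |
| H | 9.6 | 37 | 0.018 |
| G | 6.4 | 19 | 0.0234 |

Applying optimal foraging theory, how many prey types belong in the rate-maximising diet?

5

E/h in descending order: A 1.35, E 0.684, C 0.382, G 0.337, H 0.259 kJ/s. The optimal diet is the largest prefix of this list for which every included type satisfies E_i/h_i > R on the types above it.
Rate on top 1: 0.03823. E: 0.684 > 0.03823 → include.
Rate on top 2: 0.09817. C: 0.382 > 0.09817 → include.
Rate on top 3: 0.1202. G: 0.337 > 0.1202 → include.
Rate on top 4: 0.1777. H: 0.259 > 0.1777 → include.
Optimal diet: A, E, C, G, H — 5 of 5 types.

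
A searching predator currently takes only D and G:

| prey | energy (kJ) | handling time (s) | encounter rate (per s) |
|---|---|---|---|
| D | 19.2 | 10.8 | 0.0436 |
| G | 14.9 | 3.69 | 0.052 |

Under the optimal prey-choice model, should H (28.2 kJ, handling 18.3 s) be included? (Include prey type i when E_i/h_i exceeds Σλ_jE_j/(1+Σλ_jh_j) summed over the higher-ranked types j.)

Current rate: (0.0436×19.2 + 0.052×14.9)/(1 + 0.0436×10.8 + 0.052×3.69) = 0.9694 kJ/s.
Profitability of H: 28.2/18.3 = 1.541 kJ/s.
1.541 > 0.9694, so adding H raises the average — include it.

Yes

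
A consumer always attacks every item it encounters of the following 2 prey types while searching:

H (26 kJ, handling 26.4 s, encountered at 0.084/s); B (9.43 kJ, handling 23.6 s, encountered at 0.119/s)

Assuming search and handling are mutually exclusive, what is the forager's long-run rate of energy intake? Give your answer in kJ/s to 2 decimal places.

0.55 kJ/s

R = Σλ_iE_i / (1 + Σλ_ih_i)
Numerator: 0.084×26 + 0.119×9.43 = 3.306
Denominator: 1 + 0.084×26.4 + 0.119×23.6 = 6.026
R = 3.306/6.026 = 0.5487 kJ/s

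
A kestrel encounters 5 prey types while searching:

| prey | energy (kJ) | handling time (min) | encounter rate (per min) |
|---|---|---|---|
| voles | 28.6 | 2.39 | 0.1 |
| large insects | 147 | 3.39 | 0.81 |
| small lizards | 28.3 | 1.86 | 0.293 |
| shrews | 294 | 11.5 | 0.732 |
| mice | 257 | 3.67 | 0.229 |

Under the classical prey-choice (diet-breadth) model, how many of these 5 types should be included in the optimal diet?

2

E/h in descending order: mice 70, large insects 43.4, shrews 25.6, small lizards 15.2, voles 12 kJ/min. The optimal diet is the largest prefix of this list for which every included type satisfies E_i/h_i > R on the types above it.
Rate on top 1: 31.98. large insects: 43.4 > 31.98 → include.
Rate on top 2: 38.79. shrews: 25.6 < 38.79 → exclude; stop.
Optimal diet: mice, large insects — 2 of 5 types.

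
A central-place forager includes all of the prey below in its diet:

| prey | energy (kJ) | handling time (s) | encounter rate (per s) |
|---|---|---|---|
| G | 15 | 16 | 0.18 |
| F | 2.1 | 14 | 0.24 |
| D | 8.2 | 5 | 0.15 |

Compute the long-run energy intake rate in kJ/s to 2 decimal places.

R = (0.18×15 + 0.24×2.1 + 0.15×8.2) / (1 + 0.18×16 + 0.24×14 + 0.15×5) = 4.434/7.99 = 0.5549 kJ/s.

0.55 kJ/s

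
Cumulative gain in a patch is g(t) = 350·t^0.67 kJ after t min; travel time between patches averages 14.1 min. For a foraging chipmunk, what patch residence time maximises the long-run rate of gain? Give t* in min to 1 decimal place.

By the marginal value theorem, leave when the instantaneous gain rate g'(t) equals the habitat-wide average g(t)/(T + t).
g'(t) = 0.67·350·t^-0.33. Setting 0.67·350·t^-0.33 = 350·t^0.67/(14.1+t) gives 0.67(14.1+t) = t, so 0.33·t = 0.67×14.1.
t* = 0.67×14.1/0.33 = 28.63 min.

28.6 min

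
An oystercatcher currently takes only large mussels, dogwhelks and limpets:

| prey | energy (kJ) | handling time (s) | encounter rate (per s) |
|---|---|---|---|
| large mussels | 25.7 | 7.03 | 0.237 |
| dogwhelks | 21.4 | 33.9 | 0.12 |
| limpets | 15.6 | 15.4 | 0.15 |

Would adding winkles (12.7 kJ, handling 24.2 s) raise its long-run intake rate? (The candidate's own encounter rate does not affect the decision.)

Intake rate on the current diet: R = (0.237×25.7 + 0.12×21.4 + 0.15×15.6) / (1 + 0.237×7.03 + 0.12×33.9 + 0.15×15.4) = 11/9.044 = 1.216 kJ/s.
Profitability of winkles: 12.7/24.2 = 0.5248 kJ/s.
0.5248 < 1.216, so adding winkles would lower the average — exclude it.

No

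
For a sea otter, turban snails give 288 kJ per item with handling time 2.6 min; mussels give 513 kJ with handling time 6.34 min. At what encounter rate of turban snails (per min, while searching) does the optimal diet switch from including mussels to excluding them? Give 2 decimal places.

1.04 per min

At the threshold, the rate on turban snails alone equals the profitability of mussels: λ·288/(1 + λ·2.6) = 513/6.34 = 80.91.
Rearranging, λ(288 − 80.91×2.6) = 80.91, so λ = 80.91/77.62 = 1.042 per min.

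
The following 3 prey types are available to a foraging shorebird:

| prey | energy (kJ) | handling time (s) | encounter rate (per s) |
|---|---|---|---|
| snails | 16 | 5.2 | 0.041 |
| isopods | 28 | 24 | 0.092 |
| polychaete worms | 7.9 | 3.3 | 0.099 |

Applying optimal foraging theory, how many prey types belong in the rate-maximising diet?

3

Rank by E/h (kJ/s): snails 3.08, polychaete worms 2.39, isopods 1.17. Include each in turn until the next type's E/h falls below the running intake rate.
Rate on top 1: 0.5407. polychaete worms: 2.39 > 0.5407 → include.
Rate on top 2: 0.9339. isopods: 1.17 > 0.9339 → include.
Optimal diet: snails, polychaete worms, isopods — 3 of 3 types.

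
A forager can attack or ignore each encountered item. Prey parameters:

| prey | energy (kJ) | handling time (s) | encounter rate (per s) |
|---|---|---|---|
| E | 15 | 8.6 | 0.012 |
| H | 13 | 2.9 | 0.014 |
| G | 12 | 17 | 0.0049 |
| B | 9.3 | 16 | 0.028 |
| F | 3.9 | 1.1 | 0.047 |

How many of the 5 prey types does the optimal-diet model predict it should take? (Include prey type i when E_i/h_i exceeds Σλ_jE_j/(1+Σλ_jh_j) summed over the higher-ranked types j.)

Profitabilities (E/h, kJ/s): H 4.48, F 3.55, E 1.74, G 0.706, B 0.581. Add prey in this order while the next type's profitability exceeds the intake rate on those already taken.
Rate on top 1: 0.1749. F: 3.55 > 0.1749 → include.
Rate on top 2: 0.3344. E: 1.74 > 0.3344 → include.
Rate on top 3: 0.4561. G: 0.706 > 0.4561 → include.
Rate on top 4: 0.4724. B: 0.581 > 0.4724 → include.
Optimal diet: H, F, E, G, B — 5 of 5 types.

5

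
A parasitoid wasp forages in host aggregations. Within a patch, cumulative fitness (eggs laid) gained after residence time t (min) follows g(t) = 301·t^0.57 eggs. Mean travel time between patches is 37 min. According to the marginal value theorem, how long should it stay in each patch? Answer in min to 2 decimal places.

49.05 min

Maximise g(t)/(T+t): set derivative to zero → g'(t)(T+t) = g(t).
g'(t) = 0.57·301·t^-0.43. Setting 0.57·301·t^-0.43 = 301·t^0.57/(37+t) gives 0.57(37+t) = t, so 0.43·t = 0.57×37.
t* = 0.57×37/0.43 = 49.05 min.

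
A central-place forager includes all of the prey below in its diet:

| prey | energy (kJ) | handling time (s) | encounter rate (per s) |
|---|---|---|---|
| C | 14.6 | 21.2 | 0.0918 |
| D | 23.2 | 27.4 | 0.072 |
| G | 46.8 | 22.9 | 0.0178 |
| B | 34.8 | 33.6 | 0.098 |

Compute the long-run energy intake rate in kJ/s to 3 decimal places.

0.842 kJ/s

R = (0.0918×14.6 + 0.072×23.2 + 0.0178×46.8 + 0.098×34.8) / (1 + 0.0918×21.2 + 0.072×27.4 + 0.0178×22.9 + 0.098×33.6) = 7.254/8.619 = 0.8416 kJ/s.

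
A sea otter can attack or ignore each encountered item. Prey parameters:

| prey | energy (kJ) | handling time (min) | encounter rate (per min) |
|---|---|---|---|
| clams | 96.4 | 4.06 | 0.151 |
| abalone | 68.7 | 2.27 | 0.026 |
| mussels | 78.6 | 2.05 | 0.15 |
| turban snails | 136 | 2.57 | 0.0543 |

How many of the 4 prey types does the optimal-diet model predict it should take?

4

Profitabilities (E/h, kJ/min): turban snails 52.9, mussels 38.3, abalone 30.3, clams 23.7. Add prey in this order while the next type's profitability exceeds the intake rate on those already taken.
Rate on top 1: 6.48. mussels: 38.3 > 6.48 → include.
Rate on top 2: 13.25. abalone: 30.3 > 13.25 → include.
Rate on top 3: 13.92. clams: 23.7 > 13.92 → include.
Optimal diet: turban snails, mussels, abalone, clams — 4 of 4 types.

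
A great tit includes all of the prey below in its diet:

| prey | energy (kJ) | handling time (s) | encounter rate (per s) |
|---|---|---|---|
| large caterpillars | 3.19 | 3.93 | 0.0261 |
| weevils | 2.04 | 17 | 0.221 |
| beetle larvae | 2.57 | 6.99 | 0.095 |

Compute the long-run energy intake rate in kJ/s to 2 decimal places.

0.14 kJ/s

R = (0.0261×3.19 + 0.221×2.04 + 0.095×2.57) / (1 + 0.0261×3.93 + 0.221×17 + 0.095×6.99) = 0.7782/5.524 = 0.1409 kJ/s.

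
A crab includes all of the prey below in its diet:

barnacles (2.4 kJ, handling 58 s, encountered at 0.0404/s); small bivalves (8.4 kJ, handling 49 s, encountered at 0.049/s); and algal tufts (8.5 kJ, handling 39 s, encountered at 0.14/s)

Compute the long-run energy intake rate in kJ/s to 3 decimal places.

0.152 kJ/s

Energy encountered per unit search time: 0.0404×2.4 + 0.049×8.4 + 0.14×8.5 = 1.699 kJ/s.
Handling time per unit search time: 0.0404×58 + 0.049×49 + 0.14×39 = 10.2.
Rate = 1.699/(1 + 10.2) = 0.1516 kJ/s.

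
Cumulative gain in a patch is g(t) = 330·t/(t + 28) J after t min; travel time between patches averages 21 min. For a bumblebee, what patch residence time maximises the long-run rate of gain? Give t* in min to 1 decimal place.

Maximise g(t)/(T+t): set derivative to zero → g'(t)(T+t) = g(t).
g'(t) = 330·28/(t + 28)². Setting 330·28/(t+28)² = 330t/[(t+28)(21+t)] gives 28(21+t) = t(t+28), so t² = 28×21 = 588.
t* = √588 = 24.25 min.

24.2 min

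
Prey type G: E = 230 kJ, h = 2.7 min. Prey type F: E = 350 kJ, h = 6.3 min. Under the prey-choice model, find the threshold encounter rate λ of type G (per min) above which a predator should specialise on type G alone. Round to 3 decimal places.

At the threshold, the rate on type G alone equals the profitability of type F: λ·230/(1 + λ·2.7) = 350/6.3 = 55.56.
Rearranging, λ(230 − 55.56×2.7) = 55.56, so λ = 55.56/80 = 0.6944 per min.

0.694 per min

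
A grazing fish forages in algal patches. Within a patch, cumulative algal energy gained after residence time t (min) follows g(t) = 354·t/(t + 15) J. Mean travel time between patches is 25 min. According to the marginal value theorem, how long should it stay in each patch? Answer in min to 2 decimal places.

Maximise g(t)/(T+t): set derivative to zero → g'(t)(T+t) = g(t).
g'(t) = 354·15/(t + 15)². Setting 354·15/(t+15)² = 354t/[(t+15)(25+t)] gives 15(25+t) = t(t+15), so t² = 15×25 = 375.
t* = √375 = 19.36 min.

19.36 min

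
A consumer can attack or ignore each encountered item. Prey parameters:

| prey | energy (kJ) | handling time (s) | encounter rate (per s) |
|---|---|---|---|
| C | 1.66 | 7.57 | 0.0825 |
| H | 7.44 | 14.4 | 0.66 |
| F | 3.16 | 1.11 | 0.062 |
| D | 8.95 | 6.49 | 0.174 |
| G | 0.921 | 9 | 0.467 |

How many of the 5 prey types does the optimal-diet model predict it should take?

2

Profitabilities (E/h, kJ/s): F 2.85, D 1.38, H 0.517, C 0.219, G 0.102. Add prey in this order while the next type's profitability exceeds the intake rate on those already taken.
Rate on top 1: 0.1833. D: 1.38 > 0.1833 → include.
Rate on top 2: 0.7976. H: 0.517 < 0.7976 → exclude; stop.
Optimal diet: F, D — 2 of 5 types.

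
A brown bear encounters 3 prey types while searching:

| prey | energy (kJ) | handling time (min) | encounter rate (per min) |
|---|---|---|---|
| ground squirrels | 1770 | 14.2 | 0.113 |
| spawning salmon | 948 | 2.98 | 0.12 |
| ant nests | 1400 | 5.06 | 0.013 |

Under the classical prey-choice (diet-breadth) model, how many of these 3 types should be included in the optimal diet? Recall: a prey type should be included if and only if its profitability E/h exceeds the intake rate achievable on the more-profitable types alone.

3

Rank by E/h (kJ/min): spawning salmon 318, ant nests 277, ground squirrels 125. Include each in turn until the next type's E/h falls below the running intake rate.
Rate on top 1: 83.79. ant nests: 277 > 83.79 → include.
Rate on top 2: 92.71. ground squirrels: 125 > 92.71 → include.
Optimal diet: spawning salmon, ant nests, ground squirrels — 3 of 3 types.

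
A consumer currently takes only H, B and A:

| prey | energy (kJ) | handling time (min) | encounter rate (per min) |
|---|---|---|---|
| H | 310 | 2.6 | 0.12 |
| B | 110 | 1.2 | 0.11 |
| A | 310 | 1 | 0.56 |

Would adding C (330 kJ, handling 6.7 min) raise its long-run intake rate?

On H, B and A alone, R = ΣλE/(1+Σλh) = 222.9/2.004 = 111.2 kJ/min.
Profitability of C: 330/6.7 = 49.25 kJ/min.
Since 49.25 < R, time spent handling C is better spent searching.

No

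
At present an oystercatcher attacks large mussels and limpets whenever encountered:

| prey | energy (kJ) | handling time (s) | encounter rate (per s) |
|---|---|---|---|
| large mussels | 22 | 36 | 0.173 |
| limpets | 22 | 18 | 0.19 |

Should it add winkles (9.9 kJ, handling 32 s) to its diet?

Intake rate on the current diet: R = (0.173×22 + 0.19×22) / (1 + 0.173×36 + 0.19×18) = 7.986/10.65 = 0.75 kJ/s.
winkles: E/h = 9.9/32 = 0.3094 kJ/s.
0.3094 < 0.75, so adding winkles would lower the average — exclude it.

No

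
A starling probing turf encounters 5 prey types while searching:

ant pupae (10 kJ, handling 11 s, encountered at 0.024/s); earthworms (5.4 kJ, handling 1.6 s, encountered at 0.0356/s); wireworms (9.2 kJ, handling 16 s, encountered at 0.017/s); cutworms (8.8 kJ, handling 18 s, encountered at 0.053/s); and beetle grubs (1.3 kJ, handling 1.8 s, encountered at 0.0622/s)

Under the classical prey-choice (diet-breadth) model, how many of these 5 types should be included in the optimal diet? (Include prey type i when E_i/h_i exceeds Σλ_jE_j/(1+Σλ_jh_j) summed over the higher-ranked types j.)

Rank by E/h (kJ/s): earthworms 3.38, ant pupae 0.909, beetle grubs 0.722, wireworms 0.575, cutworms 0.489. Include each in turn until the next type's E/h falls below the running intake rate.
Rate on top 1: 0.1819. ant pupae: 0.909 > 0.1819 → include.
Rate on top 2: 0.3272. beetle grubs: 0.722 > 0.3272 → include.
Rate on top 3: 0.3581. wireworms: 0.575 > 0.3581 → include.
Rate on top 4: 0.3927. cutworms: 0.489 > 0.3927 → include.
Optimal diet: earthworms, ant pupae, beetle grubs, wireworms, cutworms — 5 of 5 types.

5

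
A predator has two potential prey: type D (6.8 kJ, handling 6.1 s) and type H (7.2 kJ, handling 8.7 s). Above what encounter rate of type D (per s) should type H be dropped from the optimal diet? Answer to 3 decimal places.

0.472 per s

The zero-one rule: include type H iff E₂/h₂ > λE₁/(1+λh₁). Equality gives the switch point.
λE₁h₂ = E₂ + λE₂h₁ ⇒ λ = E₂/(E₁h₂ − E₂h₁) = 7.2/(59.16 − 43.92) = 0.4724 per s.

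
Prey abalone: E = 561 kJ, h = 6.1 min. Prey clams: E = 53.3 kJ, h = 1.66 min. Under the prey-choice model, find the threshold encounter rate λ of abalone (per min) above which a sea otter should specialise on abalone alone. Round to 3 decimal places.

0.088 per min

The zero-one rule: include clams iff E₂/h₂ > λE₁/(1+λh₁). Equality gives the switch point.
λE₁h₂ = E₂ + λE₂h₁ ⇒ λ = E₂/(E₁h₂ − E₂h₁) = 53.3/(931.3 − 325.1) = 0.08793 per min.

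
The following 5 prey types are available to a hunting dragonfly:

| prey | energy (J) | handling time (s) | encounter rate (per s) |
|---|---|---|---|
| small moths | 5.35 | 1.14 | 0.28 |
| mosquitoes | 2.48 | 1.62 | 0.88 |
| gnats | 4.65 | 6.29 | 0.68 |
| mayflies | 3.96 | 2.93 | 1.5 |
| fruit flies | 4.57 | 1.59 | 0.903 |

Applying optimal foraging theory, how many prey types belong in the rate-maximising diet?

E/h in descending order: small moths 4.69, fruit flies 2.87, mosquitoes 1.53, mayflies 1.35, gnats 0.739 J/s. The optimal diet is the largest prefix of this list for which every included type satisfies E_i/h_i > R on the types above it.
Rate on top 1: 1.136. fruit flies: 2.87 > 1.136 → include.
Rate on top 2: 2.042. mosquitoes: 1.53 < 2.042 → exclude; stop.
Optimal diet: small moths, fruit flies — 2 of 5 types.

2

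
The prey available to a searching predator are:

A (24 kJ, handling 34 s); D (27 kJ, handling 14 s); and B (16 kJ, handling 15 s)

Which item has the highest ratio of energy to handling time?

D

Profitability E/h (kJ/s): A = 24/34 = 0.706, D = 27/14 = 1.93, B = 16/15 = 1.07.
Ranked: D > B > A.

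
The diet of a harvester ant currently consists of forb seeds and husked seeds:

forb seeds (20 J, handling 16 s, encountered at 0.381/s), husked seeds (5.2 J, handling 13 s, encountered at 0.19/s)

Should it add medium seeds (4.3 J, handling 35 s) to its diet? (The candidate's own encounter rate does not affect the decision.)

No

Current rate: (0.381×20 + 0.19×5.2)/(1 + 0.381×16 + 0.19×13) = 0.8999 J/s.
medium seeds: E/h = 4.3/35 = 0.1229 J/s.
Since 0.1229 < R, time spent handling medium seeds is better spent searching.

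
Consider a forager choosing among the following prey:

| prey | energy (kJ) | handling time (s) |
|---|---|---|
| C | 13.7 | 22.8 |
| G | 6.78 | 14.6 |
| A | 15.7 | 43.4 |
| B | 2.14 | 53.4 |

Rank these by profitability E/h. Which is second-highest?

Profitability E/h (kJ/s): C = 13.7/22.8 = 0.601, G = 6.78/14.6 = 0.464, A = 15.7/43.4 = 0.362, B = 2.14/53.4 = 0.0401.
Ranked: C > G > A > B.

G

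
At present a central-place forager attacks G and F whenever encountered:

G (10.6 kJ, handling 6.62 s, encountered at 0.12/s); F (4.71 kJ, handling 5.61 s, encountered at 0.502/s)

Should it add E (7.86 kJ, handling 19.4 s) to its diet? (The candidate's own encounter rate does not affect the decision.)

No

Intake rate on the current diet: R = (0.12×10.6 + 0.502×4.71) / (1 + 0.12×6.62 + 0.502×5.61) = 3.636/4.611 = 0.7887 kJ/s.
Profitability of E: 7.86/19.4 = 0.4052 kJ/s.
0.4052 < 0.7887, so adding E would lower the average — exclude it.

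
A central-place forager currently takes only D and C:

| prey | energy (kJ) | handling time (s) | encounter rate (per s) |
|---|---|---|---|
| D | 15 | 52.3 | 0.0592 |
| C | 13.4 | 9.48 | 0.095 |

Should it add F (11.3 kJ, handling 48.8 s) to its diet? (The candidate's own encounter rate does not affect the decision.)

No

Intake rate on the current diet: R = (0.0592×15 + 0.095×13.4) / (1 + 0.0592×52.3 + 0.095×9.48) = 2.161/4.997 = 0.4325 kJ/s.
Profitability of F: 11.3/48.8 = 0.2316 kJ/s.
0.2316 < 0.4325, so adding F would lower the average — exclude it.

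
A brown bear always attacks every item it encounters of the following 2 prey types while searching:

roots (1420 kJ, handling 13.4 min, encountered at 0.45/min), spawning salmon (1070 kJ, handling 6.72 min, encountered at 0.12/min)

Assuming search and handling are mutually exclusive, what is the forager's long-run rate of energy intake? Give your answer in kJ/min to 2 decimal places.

97.93 kJ/min

R = Σλ_iE_i / (1 + Σλ_ih_i)
Numerator: 0.45×1420 + 0.12×1070 = 767.4
Denominator: 1 + 0.45×13.4 + 0.12×6.72 = 7.836
R = 767.4/7.836 = 97.93 kJ/min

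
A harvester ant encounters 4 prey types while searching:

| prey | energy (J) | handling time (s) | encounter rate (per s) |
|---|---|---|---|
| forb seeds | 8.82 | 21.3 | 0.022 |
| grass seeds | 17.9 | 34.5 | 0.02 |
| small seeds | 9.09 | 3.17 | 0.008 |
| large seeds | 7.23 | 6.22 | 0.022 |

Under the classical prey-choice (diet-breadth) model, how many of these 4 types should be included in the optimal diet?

E/h in descending order: small seeds 2.87, large seeds 1.16, grass seeds 0.519, forb seeds 0.414 J/s. The optimal diet is the largest prefix of this list for which every included type satisfies E_i/h_i > R on the types above it.
Rate on top 1: 0.07092. large seeds: 1.16 > 0.07092 → include.
Rate on top 2: 0.1994. grass seeds: 0.519 > 0.1994 → include.
Rate on top 3: 0.3184. forb seeds: 0.414 > 0.3184 → include.
Optimal diet: small seeds, large seeds, grass seeds, forb seeds — 4 of 4 types.

4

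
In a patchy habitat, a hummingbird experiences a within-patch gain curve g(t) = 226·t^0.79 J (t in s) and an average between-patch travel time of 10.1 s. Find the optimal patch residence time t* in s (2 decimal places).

38.00 s

Maximise g(t)/(T+t): set derivative to zero → g'(t)(T+t) = g(t).
g'(t) = 0.79·226·t^-0.21. Setting 0.79·226·t^-0.21 = 226·t^0.79/(10.1+t) gives 0.79(10.1+t) = t, so 0.21·t = 0.79×10.1.
t* = 0.79×10.1/0.21 = 38 s.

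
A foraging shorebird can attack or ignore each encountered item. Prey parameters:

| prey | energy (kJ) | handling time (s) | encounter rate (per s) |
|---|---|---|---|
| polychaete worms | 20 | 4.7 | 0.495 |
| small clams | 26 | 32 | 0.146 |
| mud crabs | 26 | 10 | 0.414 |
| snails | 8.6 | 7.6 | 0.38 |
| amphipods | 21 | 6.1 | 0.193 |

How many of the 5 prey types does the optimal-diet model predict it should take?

2

Rank by E/h (kJ/s): polychaete worms 4.26, amphipods 3.44, mud crabs 2.6, snails 1.13, small clams 0.812. Include each in turn until the next type's E/h falls below the running intake rate.
Rate on top 1: 2.976. amphipods: 3.44 > 2.976 → include.
Rate on top 2: 3.098. mud crabs: 2.6 < 3.098 → exclude; stop.
Optimal diet: polychaete worms, amphipods — 2 of 5 types.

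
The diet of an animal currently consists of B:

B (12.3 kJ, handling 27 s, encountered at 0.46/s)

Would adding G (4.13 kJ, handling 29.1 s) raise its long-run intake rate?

No

Current rate: (0.46×12.3)/(1 + 0.46×27) = 0.4216 kJ/s.
Profitability of G: 4.13/29.1 = 0.1419 kJ/s.
Since 0.1419 < R, time spent handling G is better spent searching.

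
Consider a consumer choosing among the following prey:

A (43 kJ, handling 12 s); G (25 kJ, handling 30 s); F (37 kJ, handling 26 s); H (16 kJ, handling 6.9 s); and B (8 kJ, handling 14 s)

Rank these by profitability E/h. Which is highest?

Profitability E/h (kJ/s): A = 43/12 = 3.58, G = 25/30 = 0.833, F = 37/26 = 1.42, H = 16/6.9 = 2.32, B = 8/14 = 0.571.
Ranked: A > H > F > G > B.

A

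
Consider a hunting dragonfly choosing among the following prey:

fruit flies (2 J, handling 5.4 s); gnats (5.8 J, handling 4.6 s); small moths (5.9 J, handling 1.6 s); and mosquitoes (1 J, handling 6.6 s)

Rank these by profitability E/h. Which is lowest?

mosquitoes

Profitability E/h (J/s): fruit flies = 2/5.4 = 0.37, gnats = 5.8/4.6 = 1.26, small moths = 5.9/1.6 = 3.69, mosquitoes = 1/6.6 = 0.152.
Ranked: small moths > gnats > fruit flies > mosquitoes.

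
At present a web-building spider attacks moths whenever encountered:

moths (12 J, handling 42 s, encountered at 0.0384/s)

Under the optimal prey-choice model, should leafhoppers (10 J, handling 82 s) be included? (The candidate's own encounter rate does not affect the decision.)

Intake rate on the current diet: R = (0.0384×12) / (1 + 0.0384×42) = 0.4608/2.613 = 0.1764 J/s.
leafhoppers: E/h = 10/82 = 0.122 J/s.
Since 0.122 < R, time spent handling leafhoppers is better spent searching.

No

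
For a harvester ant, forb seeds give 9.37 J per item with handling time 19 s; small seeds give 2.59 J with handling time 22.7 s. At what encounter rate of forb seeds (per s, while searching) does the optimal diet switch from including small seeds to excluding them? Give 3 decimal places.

0.016 per s

Drop small seeds once their profitability E₂/h₂ falls below the rate achievable on forb seeds alone: E₂/h₂ = λE₁/(1 + λh₁).
Solve for λ: λE₁h₂ = E₂(1 + λh₁) → λ(E₁h₂ − E₂h₁) = E₂ → λ = E₂/(E₁h₂ − E₂h₁).
λ = 2.59/(9.37×22.7 − 2.59×19) = 2.59/163.5 = 0.01584 per s.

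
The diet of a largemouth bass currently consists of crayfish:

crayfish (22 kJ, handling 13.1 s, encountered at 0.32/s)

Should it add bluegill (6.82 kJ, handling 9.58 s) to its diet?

No

Intake rate on the current diet: R = (0.32×22) / (1 + 0.32×13.1) = 7.04/5.192 = 1.356 kJ/s.
Profitability of bluegill: 6.82/9.58 = 0.7119 kJ/s.
0.7119 < 1.356, so adding bluegill would lower the average — exclude it.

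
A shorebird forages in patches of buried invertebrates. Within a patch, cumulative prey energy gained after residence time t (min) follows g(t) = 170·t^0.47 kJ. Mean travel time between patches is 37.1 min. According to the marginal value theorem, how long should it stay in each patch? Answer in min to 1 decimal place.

Optimal t* satisfies g'(t*) = g(t*)/(T + t*).
g'(t) = 0.47·170·t^-0.53. Setting 0.47·170·t^-0.53 = 170·t^0.47/(37.1+t) gives 0.47(37.1+t) = t, so 0.53·t = 0.47×37.1.
t* = 0.47×37.1/0.53 = 32.9 min.

32.9 min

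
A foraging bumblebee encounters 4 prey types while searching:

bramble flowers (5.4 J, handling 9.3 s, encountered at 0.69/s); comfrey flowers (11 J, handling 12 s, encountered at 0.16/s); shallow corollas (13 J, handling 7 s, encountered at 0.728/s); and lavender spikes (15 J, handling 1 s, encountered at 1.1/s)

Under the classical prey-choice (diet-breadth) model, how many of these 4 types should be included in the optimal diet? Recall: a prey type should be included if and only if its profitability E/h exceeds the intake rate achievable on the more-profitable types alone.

Rank by E/h (J/s): lavender spikes 15, shallow corollas 1.86, comfrey flowers 0.917, bramble flowers 0.581. Include each in turn until the next type's E/h falls below the running intake rate.
Rate on top 1: 7.857. shallow corollas: 1.86 < 7.857 → exclude; stop.
Optimal diet: lavender spikes — 1 of 4 types.

1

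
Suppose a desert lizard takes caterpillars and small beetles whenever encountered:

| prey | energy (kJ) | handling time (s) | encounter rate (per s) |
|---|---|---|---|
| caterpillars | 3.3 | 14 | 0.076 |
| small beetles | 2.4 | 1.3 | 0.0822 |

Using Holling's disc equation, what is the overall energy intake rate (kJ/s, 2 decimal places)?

0.21 kJ/s

Energy encountered per unit search time: 0.076×3.3 + 0.0822×2.4 = 0.4481 kJ/s.
Handling time per unit search time: 0.076×14 + 0.0822×1.3 = 1.171.
Rate = 0.4481/(1 + 1.171) = 0.2064 kJ/s.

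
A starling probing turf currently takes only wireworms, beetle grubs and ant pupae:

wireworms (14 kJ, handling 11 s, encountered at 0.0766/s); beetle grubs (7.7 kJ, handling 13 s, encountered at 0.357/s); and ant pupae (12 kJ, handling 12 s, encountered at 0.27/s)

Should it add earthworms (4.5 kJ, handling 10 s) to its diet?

No

On wireworms, beetle grubs and ant pupae alone, R = ΣλE/(1+Σλh) = 7.061/9.724 = 0.7262 kJ/s.
Profitability of earthworms: 4.5/10 = 0.45 kJ/s.
0.45 < 0.7262, so adding earthworms would lower the average — exclude it.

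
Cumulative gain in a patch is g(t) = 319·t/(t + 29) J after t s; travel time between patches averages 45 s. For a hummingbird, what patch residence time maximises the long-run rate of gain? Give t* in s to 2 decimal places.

36.12 s

Maximise g(t)/(T+t): set derivative to zero → g'(t)(T+t) = g(t).
g'(t) = 319·29/(t + 29)². Setting 319·29/(t+29)² = 319t/[(t+29)(45+t)] gives 29(45+t) = t(t+29), so t² = 29×45 = 1305.
t* = √1305 = 36.12 s.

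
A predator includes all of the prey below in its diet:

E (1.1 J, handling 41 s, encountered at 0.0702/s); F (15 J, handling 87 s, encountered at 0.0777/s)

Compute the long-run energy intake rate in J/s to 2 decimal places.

0.12 J/s

R = Σλ_iE_i / (1 + Σλ_ih_i)
Numerator: 0.0702×1.1 + 0.0777×15 = 1.243
Denominator: 1 + 0.0702×41 + 0.0777×87 = 10.64
R = 1.243/10.64 = 0.1168 J/s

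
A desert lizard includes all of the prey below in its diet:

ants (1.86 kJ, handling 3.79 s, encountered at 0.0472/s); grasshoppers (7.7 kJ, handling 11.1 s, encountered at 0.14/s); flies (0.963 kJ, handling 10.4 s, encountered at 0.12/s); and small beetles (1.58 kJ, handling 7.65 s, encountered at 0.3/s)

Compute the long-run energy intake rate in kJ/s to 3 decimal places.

R = (0.0472×1.86 + 0.14×7.7 + 0.12×0.963 + 0.3×1.58) / (1 + 0.0472×3.79 + 0.14×11.1 + 0.12×10.4 + 0.3×7.65) = 1.755/6.276 = 0.2797 kJ/s.

0.280 kJ/s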